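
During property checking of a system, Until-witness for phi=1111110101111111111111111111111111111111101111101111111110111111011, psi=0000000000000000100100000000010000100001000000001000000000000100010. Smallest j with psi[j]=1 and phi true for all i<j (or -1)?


(phi U psi) at 0: need smallest j with psi[j]=1 and phi[i]=1 for all i in [0,j).
Scan from step 0:
  step 0: phi=1, psi=0 -> continue
  step 1: phi=1, psi=0 -> continue
  step 2: phi=1, psi=0 -> continue
  step 3: phi=1, psi=0 -> continue
  step 6: phi=0 -> phi-prefix broken from here
  step 16: psi=1 but phi already failed -> not a witness
  step 19: psi=1 but phi already failed -> not a witness
  step 29: psi=1 but phi already failed -> not a witness
  step 34: psi=1 but phi already failed -> not a witness
  step 39: psi=1 but phi already failed -> not a witness
  step 48: psi=1 but phi already failed -> not a witness
  step 61: psi=1 but phi already failed -> not a witness
  step 65: psi=1 but phi already failed -> not a witness
  end of trace: no witness -> -1
Witness step = -1

-1


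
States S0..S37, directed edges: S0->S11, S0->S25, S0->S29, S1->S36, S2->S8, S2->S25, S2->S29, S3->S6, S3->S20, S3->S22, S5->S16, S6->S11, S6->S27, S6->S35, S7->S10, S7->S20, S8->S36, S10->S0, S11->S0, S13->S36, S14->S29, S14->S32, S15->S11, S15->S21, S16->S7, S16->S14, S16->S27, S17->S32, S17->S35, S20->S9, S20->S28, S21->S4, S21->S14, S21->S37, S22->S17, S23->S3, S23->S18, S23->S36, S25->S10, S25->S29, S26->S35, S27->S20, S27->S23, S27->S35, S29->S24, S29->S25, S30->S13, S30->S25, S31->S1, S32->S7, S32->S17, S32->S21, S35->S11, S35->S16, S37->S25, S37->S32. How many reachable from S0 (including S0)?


BFS from S0:
  layer 0: {S0}
  layer 1: {S11, S25, S29}
  layer 2: {S10, S24}
Reachable set: {S0, S10, S11, S24, S25, S29}
Count = 6

6


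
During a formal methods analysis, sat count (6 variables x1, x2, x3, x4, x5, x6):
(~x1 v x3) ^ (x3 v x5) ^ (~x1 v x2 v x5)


CNF with 3 clauses over 6 vars (64 assignments).
An assignment satisfies CNF iff every clause has >=1 true literal.
Check each row (bits = x1,x2,x3,x4,x5,x6; clause T/F shown):
  row 0 [000000]: clauses=TFT -> 0
  row 1 [000001]: clauses=TFT -> 0
  row 2 [000010]: clauses=TTT -> 1
  row 3 [000011]: clauses=TTT -> 1
  row 4 [000100]: clauses=TFT -> 0
  (every remaining row is evaluated the same way; all 64 results are listed next)
Full result column, 8 rows per line (x1,x2,x3 fixed per line; x4,x5,x6 runs 000..111 left to right):
  rows 0-7 [x1,x2,x3=000]: 00110011  (ones: 4)
  rows 8-15 [x1,x2,x3=001]: 11111111  (ones: 8)
  rows 16-23 [x1,x2,x3=010]: 00110011  (ones: 4)
  rows 24-31 [x1,x2,x3=011]: 11111111  (ones: 8)
  rows 32-39 [x1,x2,x3=100]: 00000000  (ones: 0)
  rows 40-47 [x1,x2,x3=101]: 00110011  (ones: 4)
  rows 48-55 [x1,x2,x3=110]: 00000000  (ones: 0)
  rows 56-63 [x1,x2,x3=111]: 11111111  (ones: 8)
Satisfying assignments = 4+8+4+8+0+4+0+8 = 36

36


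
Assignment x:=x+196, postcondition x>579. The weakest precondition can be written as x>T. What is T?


Formula: wp(x:=E, P) = P[E/x] (substitute E for x in postcondition)
Step 1: Postcondition: x>579
Step 2: Substitute x+196 for x: x+196>579
Step 3: Solve for x: x > 579-196 = 383

383


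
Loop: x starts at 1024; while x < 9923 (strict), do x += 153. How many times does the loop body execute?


Step 1: x goes from 1024 toward 9923 by 153; the body runs while x<9923, so iterations = ceil((bound-start)/step)
Step 2: Distance=8899
Step 3: ceil(8899/153)=59

59


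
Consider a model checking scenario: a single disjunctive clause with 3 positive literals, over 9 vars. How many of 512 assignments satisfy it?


Step 1: Total=2^9=512
Step 2: Unsat when all 3 false: 2^6=64
Step 3: Sat=512-64=448

448


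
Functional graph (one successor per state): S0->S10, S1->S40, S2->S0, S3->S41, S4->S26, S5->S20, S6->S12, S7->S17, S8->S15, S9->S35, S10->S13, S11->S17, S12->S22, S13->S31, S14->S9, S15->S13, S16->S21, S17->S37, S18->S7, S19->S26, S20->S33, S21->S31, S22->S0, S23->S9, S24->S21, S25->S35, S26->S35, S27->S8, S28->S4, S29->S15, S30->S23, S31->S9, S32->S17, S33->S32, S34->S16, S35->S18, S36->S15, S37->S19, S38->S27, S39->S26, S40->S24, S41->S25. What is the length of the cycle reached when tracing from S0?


Trace from S0 until a state repeats:
  S0 -> S10 -> S13 -> S31 -> S9 -> S35 -> S18 -> S7 -> S17 -> S37 -> S19 -> S26 -> S35
S35 first seen at step 5, revisited at step 12.
Cycle length = 12 - 5 = 7

7


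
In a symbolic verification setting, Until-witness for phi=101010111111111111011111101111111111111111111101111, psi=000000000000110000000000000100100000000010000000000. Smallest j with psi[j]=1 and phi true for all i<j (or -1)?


(phi U psi) at 0: need smallest j with psi[j]=1 and phi[i]=1 for all i in [0,j).
Scan from step 0:
  step 0: phi=1, psi=0 -> continue
  step 1: phi=0 -> phi-prefix broken from here
  step 12: psi=1 but phi already failed -> not a witness
  step 13: psi=1 but phi already failed -> not a witness
  step 27: psi=1 but phi already failed -> not a witness
  step 30: psi=1 but phi already failed -> not a witness
  step 40: psi=1 but phi already failed -> not a witness
  end of trace: no witness -> -1
Witness step = -1

-1


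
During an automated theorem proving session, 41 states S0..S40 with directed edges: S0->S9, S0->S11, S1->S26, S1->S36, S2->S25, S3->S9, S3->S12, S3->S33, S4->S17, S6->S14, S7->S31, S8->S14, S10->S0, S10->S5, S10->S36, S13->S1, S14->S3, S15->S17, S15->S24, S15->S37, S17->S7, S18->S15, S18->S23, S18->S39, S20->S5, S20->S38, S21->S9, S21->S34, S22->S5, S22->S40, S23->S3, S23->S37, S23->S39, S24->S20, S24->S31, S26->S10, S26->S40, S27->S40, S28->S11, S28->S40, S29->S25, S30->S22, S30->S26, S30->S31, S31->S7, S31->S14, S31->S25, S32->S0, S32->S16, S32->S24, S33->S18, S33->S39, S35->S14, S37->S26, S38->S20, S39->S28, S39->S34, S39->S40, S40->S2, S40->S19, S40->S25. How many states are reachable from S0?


BFS from S0:
  layer 0: {S0}
  layer 1: {S9, S11}
Reachable set: {S0, S9, S11}
Count = 3

3


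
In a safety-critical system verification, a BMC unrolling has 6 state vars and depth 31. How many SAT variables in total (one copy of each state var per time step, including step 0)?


BMC unrolls to depth k, creating one copy of each state var for steps 0..k.
Step count = 31 + 1 = 32 (steps 0 through 31)
Vars per step = 6
Total = 6 * 32 = 192

192


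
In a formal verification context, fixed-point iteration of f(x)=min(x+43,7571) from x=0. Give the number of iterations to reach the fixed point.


Step 1: x=0, cap=7571, increment=43
Step 2: x grows by 43 each step until capped at 7571; fixed point is x=7571
Step 3: iterations = ceil(7571/43) = 177

177


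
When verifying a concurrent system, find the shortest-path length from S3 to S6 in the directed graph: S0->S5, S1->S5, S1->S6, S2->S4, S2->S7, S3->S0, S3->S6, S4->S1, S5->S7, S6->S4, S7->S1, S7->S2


BFS layer-by-layer from S3:
  dist 0: {S3}
  dist 1: {S0, S6}
  -> S6 reached at distance 1
Shortest path length = 1

1


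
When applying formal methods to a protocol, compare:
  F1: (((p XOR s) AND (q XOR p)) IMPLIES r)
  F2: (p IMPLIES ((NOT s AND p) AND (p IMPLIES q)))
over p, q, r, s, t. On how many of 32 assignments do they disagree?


F1 = (((p XOR s) AND (q XOR p)) IMPLIES r)
F2 = (p IMPLIES ((NOT s AND p) AND (p IMPLIES q)))
Evaluate both on each of 32 rows (bits = p,q,r,s,t):
  row 0 [00000]: F1=1 F2=1 -> 0
  row 1 [00001]: F1=1 F2=1 -> 0
  row 2 [00010]: F1=1 F2=1 -> 0
  row 3 [00011]: F1=1 F2=1 -> 0
  row 4 [00100]: F1=1 F2=1 -> 0
  row 5 [00101]: F1=1 F2=1 -> 0
  row 6 [00110]: F1=1 F2=1 -> 0
  row 7 [00111]: F1=1 F2=1 -> 0
  row 8 [01000]: F1=1 F2=1 -> 0
  row 9 [01001]: F1=1 F2=1 -> 0
  row 10 [01010]: F1=0 F2=1 (differ) -> 1
  row 11 [01011]: F1=0 F2=1 (differ) -> 1
  row 12 [01100]: F1=1 F2=1 -> 0
  row 13 [01101]: F1=1 F2=1 -> 0
  row 14 [01110]: F1=1 F2=1 -> 0
  row 15 [01111]: F1=1 F2=1 -> 0
  row 16 [10000]: F1=0 F2=0 -> 0
  row 17 [10001]: F1=0 F2=0 -> 0
  row 18 [10010]: F1=1 F2=0 (differ) -> 1
  row 19 [10011]: F1=1 F2=0 (differ) -> 1
  row 20 [10100]: F1=1 F2=0 (differ) -> 1
  row 21 [10101]: F1=1 F2=0 (differ) -> 1
  row 22 [10110]: F1=1 F2=0 (differ) -> 1
  row 23 [10111]: F1=1 F2=0 (differ) -> 1
  row 24 [11000]: F1=1 F2=1 -> 0
  row 25 [11001]: F1=1 F2=1 -> 0
  row 26 [11010]: F1=1 F2=0 (differ) -> 1
  row 27 [11011]: F1=1 F2=0 (differ) -> 1
  row 28 [11100]: F1=1 F2=1 -> 0
  row 29 [11101]: F1=1 F2=1 -> 0
  row 30 [11110]: F1=1 F2=0 (differ) -> 1
  row 31 [11111]: F1=1 F2=0 (differ) -> 1
Full result column, 8 rows per line (p,q fixed per line; r,s,t runs 000..111 left to right):
  rows 0-7 [p,q=00]: 00000000  (ones: 0)
  rows 8-15 [p,q=01]: 00110000  (ones: 2)
  rows 16-23 [p,q=10]: 00111111  (ones: 6)
  rows 24-31 [p,q=11]: 00110011  (ones: 4)
Disagreements = 0+2+6+4 = 12

12


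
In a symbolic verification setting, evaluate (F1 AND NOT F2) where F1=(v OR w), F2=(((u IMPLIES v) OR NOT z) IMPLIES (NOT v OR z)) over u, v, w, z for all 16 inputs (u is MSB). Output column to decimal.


F1 = (v OR w)
F2 = (((u IMPLIES v) OR NOT z) IMPLIES (NOT v OR z))
Counterexample to F1=>F2 is where F1=1 and F2=0.
Evaluate each row (bits = u,v,w,z, MSB first):
  row 0 [0000]: F1=0 F2=1 -> F1&~F2 -> 0
  row 1 [0001]: F1=0 F2=1 -> F1&~F2 -> 0
  row 2 [0010]: F1=1 F2=1 -> F1&~F2 -> 0
  row 3 [0011]: F1=1 F2=1 -> F1&~F2 -> 0
  row 4 [0100]: F1=1 F2=0 -> F1&~F2 -> 1
  row 5 [0101]: F1=1 F2=1 -> F1&~F2 -> 0
  row 6 [0110]: F1=1 F2=0 -> F1&~F2 -> 1
  row 7 [0111]: F1=1 F2=1 -> F1&~F2 -> 0
  row 8 [1000]: F1=0 F2=1 -> F1&~F2 -> 0
  row 9 [1001]: F1=0 F2=1 -> F1&~F2 -> 0
  row 10 [1010]: F1=1 F2=1 -> F1&~F2 -> 0
  row 11 [1011]: F1=1 F2=1 -> F1&~F2 -> 0
  row 12 [1100]: F1=1 F2=0 -> F1&~F2 -> 1
  row 13 [1101]: F1=1 F2=1 -> F1&~F2 -> 0
  row 14 [1110]: F1=1 F2=0 -> F1&~F2 -> 1
  row 15 [1111]: F1=1 F2=1 -> F1&~F2 -> 0
Full result column, 4 rows per line (u,v fixed per line; w,z runs 00..11 left to right):
  rows 0-3 [u,v=00]: 0000  = hex 0
  rows 4-7 [u,v=01]: 1010  = hex A
  rows 8-11 [u,v=10]: 0000  = hex 0
  rows 12-15 [u,v=11]: 1010  = hex A
Counterexample vector (row 0 .. row 15) = 0000101000001010
Output column grouped in 4s = 0000 1010 0000 1010 = 0x0A0A
Convert to decimal digit by digit (value = value*16 + digit):
  0 -> 0
  0*16 + 10 (A) = 10
  10*16 + 0 = 160
  160*16 + 10 (A) = 2570
Decimal = 2570

2570


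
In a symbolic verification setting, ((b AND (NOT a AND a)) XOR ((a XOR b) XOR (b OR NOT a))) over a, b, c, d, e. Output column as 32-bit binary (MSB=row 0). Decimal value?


Formula: ((b AND (NOT a AND a)) XOR ((a XOR b) XOR (b OR NOT a))) over a, b, c, d, e (32 rows)
Evaluate each row (bits = a,b,c,d,e, MSB first):
  row 0 [00000]: ((0 AND (NOT 0 AND 0)) XOR ((0 XOR 0) XOR (0 OR NOT 0))) -> 1
  row 1 [00001]: ((0 AND (NOT 0 AND 0)) XOR ((0 XOR 0) XOR (0 OR NOT 0))) -> 1
  row 2 [00010]: ((0 AND (NOT 0 AND 0)) XOR ((0 XOR 0) XOR (0 OR NOT 0))) -> 1
  row 3 [00011]: ((0 AND (NOT 0 AND 0)) XOR ((0 XOR 0) XOR (0 OR NOT 0))) -> 1
  row 4 [00100]: ((0 AND (NOT 0 AND 0)) XOR ((0 XOR 0) XOR (0 OR NOT 0))) -> 1
  row 5 [00101]: ((0 AND (NOT 0 AND 0)) XOR ((0 XOR 0) XOR (0 OR NOT 0))) -> 1
  row 6 [00110]: ((0 AND (NOT 0 AND 0)) XOR ((0 XOR 0) XOR (0 OR NOT 0))) -> 1
  row 7 [00111]: ((0 AND (NOT 0 AND 0)) XOR ((0 XOR 0) XOR (0 OR NOT 0))) -> 1
  row 8 [01000]: ((1 AND (NOT 0 AND 0)) XOR ((0 XOR 1) XOR (1 OR NOT 0))) -> 0
  row 9 [01001]: ((1 AND (NOT 0 AND 0)) XOR ((0 XOR 1) XOR (1 OR NOT 0))) -> 0
  row 10 [01010]: ((1 AND (NOT 0 AND 0)) XOR ((0 XOR 1) XOR (1 OR NOT 0))) -> 0
  row 11 [01011]: ((1 AND (NOT 0 AND 0)) XOR ((0 XOR 1) XOR (1 OR NOT 0))) -> 0
  row 12 [01100]: ((1 AND (NOT 0 AND 0)) XOR ((0 XOR 1) XOR (1 OR NOT 0))) -> 0
  row 13 [01101]: ((1 AND (NOT 0 AND 0)) XOR ((0 XOR 1) XOR (1 OR NOT 0))) -> 0
  row 14 [01110]: ((1 AND (NOT 0 AND 0)) XOR ((0 XOR 1) XOR (1 OR NOT 0))) -> 0
  row 15 [01111]: ((1 AND (NOT 0 AND 0)) XOR ((0 XOR 1) XOR (1 OR NOT 0))) -> 0
  row 16 [10000]: ((0 AND (NOT 1 AND 1)) XOR ((1 XOR 0) XOR (0 OR NOT 1))) -> 1
  row 17 [10001]: ((0 AND (NOT 1 AND 1)) XOR ((1 XOR 0) XOR (0 OR NOT 1))) -> 1
  row 18 [10010]: ((0 AND (NOT 1 AND 1)) XOR ((1 XOR 0) XOR (0 OR NOT 1))) -> 1
  row 19 [10011]: ((0 AND (NOT 1 AND 1)) XOR ((1 XOR 0) XOR (0 OR NOT 1))) -> 1
  row 20 [10100]: ((0 AND (NOT 1 AND 1)) XOR ((1 XOR 0) XOR (0 OR NOT 1))) -> 1
  row 21 [10101]: ((0 AND (NOT 1 AND 1)) XOR ((1 XOR 0) XOR (0 OR NOT 1))) -> 1
  row 22 [10110]: ((0 AND (NOT 1 AND 1)) XOR ((1 XOR 0) XOR (0 OR NOT 1))) -> 1
  row 23 [10111]: ((0 AND (NOT 1 AND 1)) XOR ((1 XOR 0) XOR (0 OR NOT 1))) -> 1
  row 24 [11000]: ((1 AND (NOT 1 AND 1)) XOR ((1 XOR 1) XOR (1 OR NOT 1))) -> 1
  row 25 [11001]: ((1 AND (NOT 1 AND 1)) XOR ((1 XOR 1) XOR (1 OR NOT 1))) -> 1
  row 26 [11010]: ((1 AND (NOT 1 AND 1)) XOR ((1 XOR 1) XOR (1 OR NOT 1))) -> 1
  row 27 [11011]: ((1 AND (NOT 1 AND 1)) XOR ((1 XOR 1) XOR (1 OR NOT 1))) -> 1
  row 28 [11100]: ((1 AND (NOT 1 AND 1)) XOR ((1 XOR 1) XOR (1 OR NOT 1))) -> 1
  row 29 [11101]: ((1 AND (NOT 1 AND 1)) XOR ((1 XOR 1) XOR (1 OR NOT 1))) -> 1
  row 30 [11110]: ((1 AND (NOT 1 AND 1)) XOR ((1 XOR 1) XOR (1 OR NOT 1))) -> 1
  row 31 [11111]: ((1 AND (NOT 1 AND 1)) XOR ((1 XOR 1) XOR (1 OR NOT 1))) -> 1
Full result column, 4 rows per line (a,b,c fixed per line; d,e runs 00..11 left to right):
  rows 0-3 [a,b,c=000]: 1111  = hex F
  rows 4-7 [a,b,c=001]: 1111  = hex F
  rows 8-11 [a,b,c=010]: 0000  = hex 0
  rows 12-15 [a,b,c=011]: 0000  = hex 0
  rows 16-19 [a,b,c=100]: 1111  = hex F
  rows 20-23 [a,b,c=101]: 1111  = hex F
  rows 24-27 [a,b,c=110]: 1111  = hex F
  rows 28-31 [a,b,c=111]: 1111  = hex F
Output column (row 0 .. row 31) = 11111111000000001111111111111111
Output column grouped in 4s = 1111 1111 0000 0000 1111 1111 1111 1111 = 0xFF00FFFF
Convert to decimal digit by digit (value = value*16 + digit):
  F -> 15
  15*16 + 15 (F) = 255
  255*16 + 0 = 4080
  4080*16 + 0 = 65280
  65280*16 + 15 (F) = 1044495
  1044495*16 + 15 (F) = 16711935
  16711935*16 + 15 (F) = 267390975
  267390975*16 + 15 (F) = 4278255615
Decimal = 4278255615

4278255615


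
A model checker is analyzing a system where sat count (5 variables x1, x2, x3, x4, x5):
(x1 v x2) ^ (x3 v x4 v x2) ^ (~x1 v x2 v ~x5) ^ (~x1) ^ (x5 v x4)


CNF with 5 clauses over 5 vars (32 assignments).
An assignment satisfies CNF iff every clause has >=1 true literal.
Check each row (bits = x1,x2,x3,x4,x5; clause T/F shown):
  row 0 [00000]: clauses=FFTTF -> 0
  row 1 [00001]: clauses=FFTTT -> 0
  row 2 [00010]: clauses=FTTTT -> 0
  row 3 [00011]: clauses=FTTTT -> 0
  row 4 [00100]: clauses=FTTTF -> 0
  row 5 [00101]: clauses=FTTTT -> 0
  row 6 [00110]: clauses=FTTTT -> 0
  row 7 [00111]: clauses=FTTTT -> 0
  row 8 [01000]: clauses=TTTTF -> 0
  row 9 [01001]: clauses=TTTTT -> 1
  row 10 [01010]: clauses=TTTTT -> 1
  row 11 [01011]: clauses=TTTTT -> 1
  row 12 [01100]: clauses=TTTTF -> 0
  row 13 [01101]: clauses=TTTTT -> 1
  row 14 [01110]: clauses=TTTTT -> 1
  row 15 [01111]: clauses=TTTTT -> 1
  row 16 [10000]: clauses=TFTFF -> 0
  row 17 [10001]: clauses=TFFFT -> 0
  row 18 [10010]: clauses=TTTFT -> 0
  row 19 [10011]: clauses=TTFFT -> 0
  row 20 [10100]: clauses=TTTFF -> 0
  row 21 [10101]: clauses=TTFFT -> 0
  row 22 [10110]: clauses=TTTFT -> 0
  row 23 [10111]: clauses=TTFFT -> 0
  row 24 [11000]: clauses=TTTFF -> 0
  row 25 [11001]: clauses=TTTFT -> 0
  row 26 [11010]: clauses=TTTFT -> 0
  row 27 [11011]: clauses=TTTFT -> 0
  row 28 [11100]: clauses=TTTFF -> 0
  row 29 [11101]: clauses=TTTFT -> 0
  row 30 [11110]: clauses=TTTFT -> 0
  row 31 [11111]: clauses=TTTFT -> 0
Full result column, 8 rows per line (x1,x2 fixed per line; x3,x4,x5 runs 000..111 left to right):
  rows 0-7 [x1,x2=00]: 00000000  (ones: 0)
  rows 8-15 [x1,x2=01]: 01110111  (ones: 6)
  rows 16-23 [x1,x2=10]: 00000000  (ones: 0)
  rows 24-31 [x1,x2=11]: 00000000  (ones: 0)
Satisfying assignments = 0+6+0+0 = 6

6


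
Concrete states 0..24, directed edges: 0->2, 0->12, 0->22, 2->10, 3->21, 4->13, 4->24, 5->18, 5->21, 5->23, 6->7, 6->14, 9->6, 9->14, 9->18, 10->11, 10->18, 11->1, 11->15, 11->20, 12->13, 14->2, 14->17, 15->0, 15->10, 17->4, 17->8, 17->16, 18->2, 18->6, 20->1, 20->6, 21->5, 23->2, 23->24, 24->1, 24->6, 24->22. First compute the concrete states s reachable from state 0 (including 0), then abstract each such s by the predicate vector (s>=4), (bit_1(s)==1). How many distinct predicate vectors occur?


BFS from 0:
Concrete reachable: {0, 1, 2, 4, 6, 7, 8, 10, 11, 12, 13, 14, 15, 16, 17, 18, 20, 22, 24}
Abstract via predicates (s>=4), (bit_1(s)==1):
  (0,0) <- {0, 1}
  (0,1) <- {2}
  (1,0) <- {4, 8, 12, 13, 16, 17, 20, 24}
  (1,1) <- {6, 7, 10, 11, 14, 15, 18, 22}
Distinct abstract states = 4

4


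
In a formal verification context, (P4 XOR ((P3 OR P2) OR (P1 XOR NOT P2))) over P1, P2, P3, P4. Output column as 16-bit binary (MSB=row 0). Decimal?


Formula: (P4 XOR ((P3 OR P2) OR (P1 XOR NOT P2))) over P1, P2, P3, P4 (16 rows)
Evaluate each row (bits = P1,P2,P3,P4, MSB first):
  row 0 [0000]: (0 XOR ((0 OR 0) OR (0 XOR NOT 0))) -> 1
  row 1 [0001]: (1 XOR ((0 OR 0) OR (0 XOR NOT 0))) -> 0
  row 2 [0010]: (0 XOR ((1 OR 0) OR (0 XOR NOT 0))) -> 1
  row 3 [0011]: (1 XOR ((1 OR 0) OR (0 XOR NOT 0))) -> 0
  row 4 [0100]: (0 XOR ((0 OR 1) OR (0 XOR NOT 1))) -> 1
  row 5 [0101]: (1 XOR ((0 OR 1) OR (0 XOR NOT 1))) -> 0
  row 6 [0110]: (0 XOR ((1 OR 1) OR (0 XOR NOT 1))) -> 1
  row 7 [0111]: (1 XOR ((1 OR 1) OR (0 XOR NOT 1))) -> 0
  row 8 [1000]: (0 XOR ((0 OR 0) OR (1 XOR NOT 0))) -> 0
  row 9 [1001]: (1 XOR ((0 OR 0) OR (1 XOR NOT 0))) -> 1
  row 10 [1010]: (0 XOR ((1 OR 0) OR (1 XOR NOT 0))) -> 1
  row 11 [1011]: (1 XOR ((1 OR 0) OR (1 XOR NOT 0))) -> 0
  row 12 [1100]: (0 XOR ((0 OR 1) OR (1 XOR NOT 1))) -> 1
  row 13 [1101]: (1 XOR ((0 OR 1) OR (1 XOR NOT 1))) -> 0
  row 14 [1110]: (0 XOR ((1 OR 1) OR (1 XOR NOT 1))) -> 1
  row 15 [1111]: (1 XOR ((1 OR 1) OR (1 XOR NOT 1))) -> 0
Full result column, 4 rows per line (P1,P2 fixed per line; P3,P4 runs 00..11 left to right):
  rows 0-3 [P1,P2=00]: 1010  = hex A
  rows 4-7 [P1,P2=01]: 1010  = hex A
  rows 8-11 [P1,P2=10]: 0110  = hex 6
  rows 12-15 [P1,P2=11]: 1010  = hex A
Output column (row 0 .. row 15) = 1010101001101010
Output column grouped in 4s = 1010 1010 0110 1010 = 0xAA6A
Convert to decimal digit by digit (value = value*16 + digit):
  A -> 10
  10*16 + 10 (A) = 170
  170*16 + 6 = 2726
  2726*16 + 10 (A) = 43626
Decimal = 43626

43626


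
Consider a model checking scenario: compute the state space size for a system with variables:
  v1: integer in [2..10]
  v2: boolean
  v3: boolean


State space = product of domain sizes of all variables.
Domain sizes:
  v1 (integer in [2..10]): 9
  v2 (boolean): 2
  v3 (boolean): 2
Product = 9 * 2 * 2 = 36

36


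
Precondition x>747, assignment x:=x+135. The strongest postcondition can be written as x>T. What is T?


Formula: sp(P, x:=E) = exists old_x. (x = E[old_x/x]) AND P[old_x/x] (old_x is the value of x before the assignment; eliminate old_x by solving x = E[old_x/x] for old_x)
Step 1: Precondition P: x>747, i.e. old_x > 747
Step 2: Assignment gives x = old_x + 135, so old_x = x - 135
Step 3: Substitute into P: x - 135 > 747
Step 4: Simplify: x > 747+135 = 882

882


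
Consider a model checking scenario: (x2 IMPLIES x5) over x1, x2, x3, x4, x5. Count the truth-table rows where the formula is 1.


Formula: (x2 IMPLIES x5) over 5 vars (32 rows)
Evaluate each row (x1, x2, x3, x4, x5 as bits, MSB first):
  row 0 [00000]: (0 IMPLIES 0) -> 1
  row 1 [00001]: (0 IMPLIES 1) -> 1
  row 2 [00010]: (0 IMPLIES 0) -> 1
  row 3 [00011]: (0 IMPLIES 1) -> 1
  row 4 [00100]: (0 IMPLIES 0) -> 1
  row 5 [00101]: (0 IMPLIES 1) -> 1
  row 6 [00110]: (0 IMPLIES 0) -> 1
  row 7 [00111]: (0 IMPLIES 1) -> 1
  row 8 [01000]: (1 IMPLIES 0) -> 0
  row 9 [01001]: (1 IMPLIES 1) -> 1
  row 10 [01010]: (1 IMPLIES 0) -> 0
  row 11 [01011]: (1 IMPLIES 1) -> 1
  row 12 [01100]: (1 IMPLIES 0) -> 0
  row 13 [01101]: (1 IMPLIES 1) -> 1
  row 14 [01110]: (1 IMPLIES 0) -> 0
  row 15 [01111]: (1 IMPLIES 1) -> 1
  row 16 [10000]: (0 IMPLIES 0) -> 1
  row 17 [10001]: (0 IMPLIES 1) -> 1
  row 18 [10010]: (0 IMPLIES 0) -> 1
  row 19 [10011]: (0 IMPLIES 1) -> 1
  row 20 [10100]: (0 IMPLIES 0) -> 1
  row 21 [10101]: (0 IMPLIES 1) -> 1
  row 22 [10110]: (0 IMPLIES 0) -> 1
  row 23 [10111]: (0 IMPLIES 1) -> 1
  row 24 [11000]: (1 IMPLIES 0) -> 0
  row 25 [11001]: (1 IMPLIES 1) -> 1
  row 26 [11010]: (1 IMPLIES 0) -> 0
  row 27 [11011]: (1 IMPLIES 1) -> 1
  row 28 [11100]: (1 IMPLIES 0) -> 0
  row 29 [11101]: (1 IMPLIES 1) -> 1
  row 30 [11110]: (1 IMPLIES 0) -> 0
  row 31 [11111]: (1 IMPLIES 1) -> 1
Full result column, 8 rows per line (x1,x2 fixed per line; x3,x4,x5 runs 000..111 left to right):
  rows 0-7 [x1,x2=00]: 11111111  (ones: 8)
  rows 8-15 [x1,x2=01]: 01010101  (ones: 4)
  rows 16-23 [x1,x2=10]: 11111111  (ones: 8)
  rows 24-31 [x1,x2=11]: 01010101  (ones: 4)
Count of 1-rows = 8+4+8+4 = 24

24


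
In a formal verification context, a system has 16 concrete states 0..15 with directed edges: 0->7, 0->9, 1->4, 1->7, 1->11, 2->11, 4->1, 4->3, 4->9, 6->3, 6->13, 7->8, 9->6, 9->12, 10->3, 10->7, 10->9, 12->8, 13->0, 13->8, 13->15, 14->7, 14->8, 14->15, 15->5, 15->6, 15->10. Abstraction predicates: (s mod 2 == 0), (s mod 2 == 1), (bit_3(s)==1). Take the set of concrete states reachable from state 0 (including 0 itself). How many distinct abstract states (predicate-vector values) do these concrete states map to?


BFS from 0:
Concrete reachable: {0, 3, 5, 6, 7, 8, 9, 10, 12, 13, 15}
Abstract via predicates (s mod 2 == 0), (s mod 2 == 1), (bit_3(s)==1):
  (0,1,0) <- {3, 5, 7}
  (0,1,1) <- {9, 13, 15}
  (1,0,0) <- {0, 6}
  (1,0,1) <- {8, 10, 12}
Distinct abstract states = 4

4


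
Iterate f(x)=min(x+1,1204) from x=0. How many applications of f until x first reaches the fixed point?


Step 1: x=0, cap=1204, increment=1
Step 2: x grows by 1 each step until capped at 1204; fixed point is x=1204
Step 3: iterations = ceil(1204/1) = 1204

1204


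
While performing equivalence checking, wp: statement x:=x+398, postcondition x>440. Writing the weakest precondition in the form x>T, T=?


Formula: wp(x:=E, P) = P[E/x] (substitute E for x in postcondition)
Step 1: Postcondition: x>440
Step 2: Substitute x+398 for x: x+398>440
Step 3: Solve for x: x > 440-398 = 42

42


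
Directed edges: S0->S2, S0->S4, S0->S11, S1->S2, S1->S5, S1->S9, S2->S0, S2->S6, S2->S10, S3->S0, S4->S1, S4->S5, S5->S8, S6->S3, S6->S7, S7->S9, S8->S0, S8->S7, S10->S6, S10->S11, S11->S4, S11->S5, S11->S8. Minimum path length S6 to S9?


BFS layer-by-layer from S6:
  dist 0: {S6}
  dist 1: {S3, S7}
  dist 2: {S0, S9}
  -> S9 reached at distance 2
Shortest path length = 2

2


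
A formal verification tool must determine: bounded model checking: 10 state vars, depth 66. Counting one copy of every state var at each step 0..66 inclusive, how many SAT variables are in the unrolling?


BMC unrolls to depth k, creating one copy of each state var for steps 0..k.
Step count = 66 + 1 = 67 (steps 0 through 66)
Vars per step = 10
Total = 10 * 67 = 670

670


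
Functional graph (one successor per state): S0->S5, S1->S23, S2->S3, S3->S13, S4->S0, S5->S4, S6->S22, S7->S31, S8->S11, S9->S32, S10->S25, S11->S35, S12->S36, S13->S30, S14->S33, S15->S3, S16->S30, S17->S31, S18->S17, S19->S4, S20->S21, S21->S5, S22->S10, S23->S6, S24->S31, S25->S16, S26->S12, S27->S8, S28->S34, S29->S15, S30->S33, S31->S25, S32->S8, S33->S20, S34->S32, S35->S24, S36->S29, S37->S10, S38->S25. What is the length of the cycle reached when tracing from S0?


Trace from S0 until a state repeats:
  S0 -> S5 -> S4 -> S0
S0 first seen at step 0, revisited at step 3.
Cycle length = 3 - 0 = 3

3


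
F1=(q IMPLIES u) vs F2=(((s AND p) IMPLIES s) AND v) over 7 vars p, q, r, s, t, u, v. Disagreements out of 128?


F1 = (q IMPLIES u)
F2 = (((s AND p) IMPLIES s) AND v)
Evaluate both on each of 128 rows (bits = p,q,r,s,t,u,v):
  row 0 [0000000]: F1=1 F2=0 (differ) -> 1
  row 1 [0000001]: F1=1 F2=1 -> 0
  row 2 [0000010]: F1=1 F2=0 (differ) -> 1
  row 3 [0000011]: F1=1 F2=1 -> 0
  row 4 [0000100]: F1=1 F2=0 (differ) -> 1
  (every remaining row is evaluated the same way; all 128 results are listed next)
Full result column, 8 rows per line (p,q,r,s fixed per line; t,u,v runs 000..111 left to right):
  rows 0-7 [p,q,r,s=0000]: 10101010  (ones: 4)
  rows 8-15 [p,q,r,s=0001]: 10101010  (ones: 4)
  rows 16-23 [p,q,r,s=0010]: 10101010  (ones: 4)
  rows 24-31 [p,q,r,s=0011]: 10101010  (ones: 4)
  rows 32-39 [p,q,r,s=0100]: 01100110  (ones: 4)
  rows 40-47 [p,q,r,s=0101]: 01100110  (ones: 4)
  rows 48-55 [p,q,r,s=0110]: 01100110  (ones: 4)
  rows 56-63 [p,q,r,s=0111]: 01100110  (ones: 4)
  rows 64-71 [p,q,r,s=1000]: 10101010  (ones: 4)
  rows 72-79 [p,q,r,s=1001]: 10101010  (ones: 4)
  rows 80-87 [p,q,r,s=1010]: 10101010  (ones: 4)
  rows 88-95 [p,q,r,s=1011]: 10101010  (ones: 4)
  rows 96-103 [p,q,r,s=1100]: 01100110  (ones: 4)
  rows 104-111 [p,q,r,s=1101]: 01100110  (ones: 4)
  rows 112-119 [p,q,r,s=1110]: 01100110  (ones: 4)
  rows 120-127 [p,q,r,s=1111]: 01100110  (ones: 4)
Disagreements = 4+4+4+4+4+4+4+4+4+4+4+4+4+4+4+4 = 64

64


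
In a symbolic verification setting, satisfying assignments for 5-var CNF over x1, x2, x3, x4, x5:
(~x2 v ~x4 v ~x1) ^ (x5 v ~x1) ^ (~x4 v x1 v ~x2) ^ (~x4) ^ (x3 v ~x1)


CNF with 5 clauses over 5 vars (32 assignments).
An assignment satisfies CNF iff every clause has >=1 true literal.
Check each row (bits = x1,x2,x3,x4,x5; clause T/F shown):
  row 0 [00000]: clauses=TTTTT -> 1
  row 1 [00001]: clauses=TTTTT -> 1
  row 2 [00010]: clauses=TTTFT -> 0
  row 3 [00011]: clauses=TTTFT -> 0
  row 4 [00100]: clauses=TTTTT -> 1
  row 5 [00101]: clauses=TTTTT -> 1
  row 6 [00110]: clauses=TTTFT -> 0
  row 7 [00111]: clauses=TTTFT -> 0
  row 8 [01000]: clauses=TTTTT -> 1
  row 9 [01001]: clauses=TTTTT -> 1
  row 10 [01010]: clauses=TTFFT -> 0
  row 11 [01011]: clauses=TTFFT -> 0
  row 12 [01100]: clauses=TTTTT -> 1
  row 13 [01101]: clauses=TTTTT -> 1
  row 14 [01110]: clauses=TTFFT -> 0
  row 15 [01111]: clauses=TTFFT -> 0
  row 16 [10000]: clauses=TFTTF -> 0
  row 17 [10001]: clauses=TTTTF -> 0
  row 18 [10010]: clauses=TFTFF -> 0
  row 19 [10011]: clauses=TTTFF -> 0
  row 20 [10100]: clauses=TFTTT -> 0
  row 21 [10101]: clauses=TTTTT -> 1
  row 22 [10110]: clauses=TFTFT -> 0
  row 23 [10111]: clauses=TTTFT -> 0
  row 24 [11000]: clauses=TFTTF -> 0
  row 25 [11001]: clauses=TTTTF -> 0
  row 26 [11010]: clauses=FFTFF -> 0
  row 27 [11011]: clauses=FTTFF -> 0
  row 28 [11100]: clauses=TFTTT -> 0
  row 29 [11101]: clauses=TTTTT -> 1
  row 30 [11110]: clauses=FFTFT -> 0
  row 31 [11111]: clauses=FTTFT -> 0
Full result column, 8 rows per line (x1,x2 fixed per line; x3,x4,x5 runs 000..111 left to right):
  rows 0-7 [x1,x2=00]: 11001100  (ones: 4)
  rows 8-15 [x1,x2=01]: 11001100  (ones: 4)
  rows 16-23 [x1,x2=10]: 00000100  (ones: 1)
  rows 24-31 [x1,x2=11]: 00000100  (ones: 1)
Satisfying assignments = 4+4+1+1 = 10

10


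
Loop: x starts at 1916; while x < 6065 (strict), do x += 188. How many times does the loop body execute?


Step 1: x goes from 1916 toward 6065 by 188; the body runs while x<6065, so iterations = ceil((bound-start)/step)
Step 2: Distance=4149
Step 3: ceil(4149/188)=23

23


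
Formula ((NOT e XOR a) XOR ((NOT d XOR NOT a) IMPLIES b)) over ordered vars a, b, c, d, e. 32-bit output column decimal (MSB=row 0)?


Formula: ((NOT e XOR a) XOR ((NOT d XOR NOT a) IMPLIES b)) over a, b, c, d, e (32 rows)
Evaluate each row (bits = a,b,c,d,e, MSB first):
  row 0 [00000]: ((NOT 0 XOR 0) XOR ((NOT 0 XOR NOT 0) IMPLIES 0)) -> 0
  row 1 [00001]: ((NOT 1 XOR 0) XOR ((NOT 0 XOR NOT 0) IMPLIES 0)) -> 1
  row 2 [00010]: ((NOT 0 XOR 0) XOR ((NOT 1 XOR NOT 0) IMPLIES 0)) -> 1
  row 3 [00011]: ((NOT 1 XOR 0) XOR ((NOT 1 XOR NOT 0) IMPLIES 0)) -> 0
  row 4 [00100]: ((NOT 0 XOR 0) XOR ((NOT 0 XOR NOT 0) IMPLIES 0)) -> 0
  row 5 [00101]: ((NOT 1 XOR 0) XOR ((NOT 0 XOR NOT 0) IMPLIES 0)) -> 1
  row 6 [00110]: ((NOT 0 XOR 0) XOR ((NOT 1 XOR NOT 0) IMPLIES 0)) -> 1
  row 7 [00111]: ((NOT 1 XOR 0) XOR ((NOT 1 XOR NOT 0) IMPLIES 0)) -> 0
  row 8 [01000]: ((NOT 0 XOR 0) XOR ((NOT 0 XOR NOT 0) IMPLIES 1)) -> 0
  row 9 [01001]: ((NOT 1 XOR 0) XOR ((NOT 0 XOR NOT 0) IMPLIES 1)) -> 1
  row 10 [01010]: ((NOT 0 XOR 0) XOR ((NOT 1 XOR NOT 0) IMPLIES 1)) -> 0
  row 11 [01011]: ((NOT 1 XOR 0) XOR ((NOT 1 XOR NOT 0) IMPLIES 1)) -> 1
  row 12 [01100]: ((NOT 0 XOR 0) XOR ((NOT 0 XOR NOT 0) IMPLIES 1)) -> 0
  row 13 [01101]: ((NOT 1 XOR 0) XOR ((NOT 0 XOR NOT 0) IMPLIES 1)) -> 1
  row 14 [01110]: ((NOT 0 XOR 0) XOR ((NOT 1 XOR NOT 0) IMPLIES 1)) -> 0
  row 15 [01111]: ((NOT 1 XOR 0) XOR ((NOT 1 XOR NOT 0) IMPLIES 1)) -> 1
  row 16 [10000]: ((NOT 0 XOR 1) XOR ((NOT 0 XOR NOT 1) IMPLIES 0)) -> 0
  row 17 [10001]: ((NOT 1 XOR 1) XOR ((NOT 0 XOR NOT 1) IMPLIES 0)) -> 1
  row 18 [10010]: ((NOT 0 XOR 1) XOR ((NOT 1 XOR NOT 1) IMPLIES 0)) -> 1
  row 19 [10011]: ((NOT 1 XOR 1) XOR ((NOT 1 XOR NOT 1) IMPLIES 0)) -> 0
  row 20 [10100]: ((NOT 0 XOR 1) XOR ((NOT 0 XOR NOT 1) IMPLIES 0)) -> 0
  row 21 [10101]: ((NOT 1 XOR 1) XOR ((NOT 0 XOR NOT 1) IMPLIES 0)) -> 1
  row 22 [10110]: ((NOT 0 XOR 1) XOR ((NOT 1 XOR NOT 1) IMPLIES 0)) -> 1
  row 23 [10111]: ((NOT 1 XOR 1) XOR ((NOT 1 XOR NOT 1) IMPLIES 0)) -> 0
  row 24 [11000]: ((NOT 0 XOR 1) XOR ((NOT 0 XOR NOT 1) IMPLIES 1)) -> 1
  row 25 [11001]: ((NOT 1 XOR 1) XOR ((NOT 0 XOR NOT 1) IMPLIES 1)) -> 0
  row 26 [11010]: ((NOT 0 XOR 1) XOR ((NOT 1 XOR NOT 1) IMPLIES 1)) -> 1
  row 27 [11011]: ((NOT 1 XOR 1) XOR ((NOT 1 XOR NOT 1) IMPLIES 1)) -> 0
  row 28 [11100]: ((NOT 0 XOR 1) XOR ((NOT 0 XOR NOT 1) IMPLIES 1)) -> 1
  row 29 [11101]: ((NOT 1 XOR 1) XOR ((NOT 0 XOR NOT 1) IMPLIES 1)) -> 0
  row 30 [11110]: ((NOT 0 XOR 1) XOR ((NOT 1 XOR NOT 1) IMPLIES 1)) -> 1
  row 31 [11111]: ((NOT 1 XOR 1) XOR ((NOT 1 XOR NOT 1) IMPLIES 1)) -> 0
Full result column, 4 rows per line (a,b,c fixed per line; d,e runs 00..11 left to right):
  rows 0-3 [a,b,c=000]: 0110  = hex 6
  rows 4-7 [a,b,c=001]: 0110  = hex 6
  rows 8-11 [a,b,c=010]: 0101  = hex 5
  rows 12-15 [a,b,c=011]: 0101  = hex 5
  rows 16-19 [a,b,c=100]: 0110  = hex 6
  rows 20-23 [a,b,c=101]: 0110  = hex 6
  rows 24-27 [a,b,c=110]: 1010  = hex A
  rows 28-31 [a,b,c=111]: 1010  = hex A
Output column (row 0 .. row 31) = 01100110010101010110011010101010
Output column grouped in 4s = 0110 0110 0101 0101 0110 0110 1010 1010 = 0x665566AA
Convert to decimal digit by digit (value = value*16 + digit):
  6 -> 6
  6*16 + 6 = 102
  102*16 + 5 = 1637
  1637*16 + 5 = 26197
  26197*16 + 6 = 419158
  419158*16 + 6 = 6706534
  6706534*16 + 10 (A) = 107304554
  107304554*16 + 10 (A) = 1716872874
Decimal = 1716872874

1716872874


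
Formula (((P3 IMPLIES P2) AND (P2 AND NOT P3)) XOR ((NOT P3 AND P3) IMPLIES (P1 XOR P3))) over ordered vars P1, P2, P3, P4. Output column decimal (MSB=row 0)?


Formula: (((P3 IMPLIES P2) AND (P2 AND NOT P3)) XOR ((NOT P3 AND P3) IMPLIES (P1 XOR P3))) over P1, P2, P3, P4 (16 rows)
Evaluate each row (bits = P1,P2,P3,P4, MSB first):
  row 0 [0000]: (((0 IMPLIES 0) AND (0 AND NOT 0)) XOR ((NOT 0 AND 0) IMPLIES (0 XOR 0))) -> 1
  row 1 [0001]: (((0 IMPLIES 0) AND (0 AND NOT 0)) XOR ((NOT 0 AND 0) IMPLIES (0 XOR 0))) -> 1
  row 2 [0010]: (((1 IMPLIES 0) AND (0 AND NOT 1)) XOR ((NOT 1 AND 1) IMPLIES (0 XOR 1))) -> 1
  row 3 [0011]: (((1 IMPLIES 0) AND (0 AND NOT 1)) XOR ((NOT 1 AND 1) IMPLIES (0 XOR 1))) -> 1
  row 4 [0100]: (((0 IMPLIES 1) AND (1 AND NOT 0)) XOR ((NOT 0 AND 0) IMPLIES (0 XOR 0))) -> 0
  row 5 [0101]: (((0 IMPLIES 1) AND (1 AND NOT 0)) XOR ((NOT 0 AND 0) IMPLIES (0 XOR 0))) -> 0
  row 6 [0110]: (((1 IMPLIES 1) AND (1 AND NOT 1)) XOR ((NOT 1 AND 1) IMPLIES (0 XOR 1))) -> 1
  row 7 [0111]: (((1 IMPLIES 1) AND (1 AND NOT 1)) XOR ((NOT 1 AND 1) IMPLIES (0 XOR 1))) -> 1
  row 8 [1000]: (((0 IMPLIES 0) AND (0 AND NOT 0)) XOR ((NOT 0 AND 0) IMPLIES (1 XOR 0))) -> 1
  row 9 [1001]: (((0 IMPLIES 0) AND (0 AND NOT 0)) XOR ((NOT 0 AND 0) IMPLIES (1 XOR 0))) -> 1
  row 10 [1010]: (((1 IMPLIES 0) AND (0 AND NOT 1)) XOR ((NOT 1 AND 1) IMPLIES (1 XOR 1))) -> 1
  row 11 [1011]: (((1 IMPLIES 0) AND (0 AND NOT 1)) XOR ((NOT 1 AND 1) IMPLIES (1 XOR 1))) -> 1
  row 12 [1100]: (((0 IMPLIES 1) AND (1 AND NOT 0)) XOR ((NOT 0 AND 0) IMPLIES (1 XOR 0))) -> 0
  row 13 [1101]: (((0 IMPLIES 1) AND (1 AND NOT 0)) XOR ((NOT 0 AND 0) IMPLIES (1 XOR 0))) -> 0
  row 14 [1110]: (((1 IMPLIES 1) AND (1 AND NOT 1)) XOR ((NOT 1 AND 1) IMPLIES (1 XOR 1))) -> 1
  row 15 [1111]: (((1 IMPLIES 1) AND (1 AND NOT 1)) XOR ((NOT 1 AND 1) IMPLIES (1 XOR 1))) -> 1
Full result column, 4 rows per line (P1,P2 fixed per line; P3,P4 runs 00..11 left to right):
  rows 0-3 [P1,P2=00]: 1111  = hex F
  rows 4-7 [P1,P2=01]: 0011  = hex 3
  rows 8-11 [P1,P2=10]: 1111  = hex F
  rows 12-15 [P1,P2=11]: 0011  = hex 3
Output column (row 0 .. row 15) = 1111001111110011
Output column grouped in 4s = 1111 0011 1111 0011 = 0xF3F3
Convert to decimal digit by digit (value = value*16 + digit):
  F -> 15
  15*16 + 3 = 243
  243*16 + 15 (F) = 3903
  3903*16 + 3 = 62451
Decimal = 62451

62451


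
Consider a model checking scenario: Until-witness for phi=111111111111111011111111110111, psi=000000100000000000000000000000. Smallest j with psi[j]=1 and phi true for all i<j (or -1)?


(phi U psi) at 0: need smallest j with psi[j]=1 and phi[i]=1 for all i in [0,j).
Scan from step 0:
  step 0: phi=1, psi=0 -> continue
  step 1: phi=1, psi=0 -> continue
  step 2: phi=1, psi=0 -> continue
  step 3: phi=1, psi=0 -> continue
  step 6: psi=1 and phi held for [0,6) -> witness found
Witness step = 6

6


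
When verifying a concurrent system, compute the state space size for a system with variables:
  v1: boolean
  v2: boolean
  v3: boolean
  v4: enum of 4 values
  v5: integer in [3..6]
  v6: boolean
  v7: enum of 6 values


State space = product of domain sizes of all variables.
Domain sizes:
  v1 (boolean): 2
  v2 (boolean): 2
  v3 (boolean): 2
  v4 (enum of 4 values): 4
  v5 (integer in [3..6]): 4
  v6 (boolean): 2
  v7 (enum of 6 values): 6
Product = 2 * 2 * 2 * 4 * 4 * 2 * 6 = 1536

1536


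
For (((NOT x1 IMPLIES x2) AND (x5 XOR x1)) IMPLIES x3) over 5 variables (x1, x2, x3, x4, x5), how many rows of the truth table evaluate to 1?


Formula: (((NOT x1 IMPLIES x2) AND (x5 XOR x1)) IMPLIES x3) over 5 vars (32 rows)
Evaluate each row (x1, x2, x3, x4, x5 as bits, MSB first):
  row 0 [00000]: (((NOT 0 IMPLIES 0) AND (0 XOR 0)) IMPLIES 0) -> 1
  row 1 [00001]: (((NOT 0 IMPLIES 0) AND (1 XOR 0)) IMPLIES 0) -> 1
  row 2 [00010]: (((NOT 0 IMPLIES 0) AND (0 XOR 0)) IMPLIES 0) -> 1
  row 3 [00011]: (((NOT 0 IMPLIES 0) AND (1 XOR 0)) IMPLIES 0) -> 1
  row 4 [00100]: (((NOT 0 IMPLIES 0) AND (0 XOR 0)) IMPLIES 1) -> 1
  row 5 [00101]: (((NOT 0 IMPLIES 0) AND (1 XOR 0)) IMPLIES 1) -> 1
  row 6 [00110]: (((NOT 0 IMPLIES 0) AND (0 XOR 0)) IMPLIES 1) -> 1
  row 7 [00111]: (((NOT 0 IMPLIES 0) AND (1 XOR 0)) IMPLIES 1) -> 1
  row 8 [01000]: (((NOT 0 IMPLIES 1) AND (0 XOR 0)) IMPLIES 0) -> 1
  row 9 [01001]: (((NOT 0 IMPLIES 1) AND (1 XOR 0)) IMPLIES 0) -> 0
  row 10 [01010]: (((NOT 0 IMPLIES 1) AND (0 XOR 0)) IMPLIES 0) -> 1
  row 11 [01011]: (((NOT 0 IMPLIES 1) AND (1 XOR 0)) IMPLIES 0) -> 0
  row 12 [01100]: (((NOT 0 IMPLIES 1) AND (0 XOR 0)) IMPLIES 1) -> 1
  row 13 [01101]: (((NOT 0 IMPLIES 1) AND (1 XOR 0)) IMPLIES 1) -> 1
  row 14 [01110]: (((NOT 0 IMPLIES 1) AND (0 XOR 0)) IMPLIES 1) -> 1
  row 15 [01111]: (((NOT 0 IMPLIES 1) AND (1 XOR 0)) IMPLIES 1) -> 1
  row 16 [10000]: (((NOT 1 IMPLIES 0) AND (0 XOR 1)) IMPLIES 0) -> 0
  row 17 [10001]: (((NOT 1 IMPLIES 0) AND (1 XOR 1)) IMPLIES 0) -> 1
  row 18 [10010]: (((NOT 1 IMPLIES 0) AND (0 XOR 1)) IMPLIES 0) -> 0
  row 19 [10011]: (((NOT 1 IMPLIES 0) AND (1 XOR 1)) IMPLIES 0) -> 1
  row 20 [10100]: (((NOT 1 IMPLIES 0) AND (0 XOR 1)) IMPLIES 1) -> 1
  row 21 [10101]: (((NOT 1 IMPLIES 0) AND (1 XOR 1)) IMPLIES 1) -> 1
  row 22 [10110]: (((NOT 1 IMPLIES 0) AND (0 XOR 1)) IMPLIES 1) -> 1
  row 23 [10111]: (((NOT 1 IMPLIES 0) AND (1 XOR 1)) IMPLIES 1) -> 1
  row 24 [11000]: (((NOT 1 IMPLIES 1) AND (0 XOR 1)) IMPLIES 0) -> 0
  row 25 [11001]: (((NOT 1 IMPLIES 1) AND (1 XOR 1)) IMPLIES 0) -> 1
  row 26 [11010]: (((NOT 1 IMPLIES 1) AND (0 XOR 1)) IMPLIES 0) -> 0
  row 27 [11011]: (((NOT 1 IMPLIES 1) AND (1 XOR 1)) IMPLIES 0) -> 1
  row 28 [11100]: (((NOT 1 IMPLIES 1) AND (0 XOR 1)) IMPLIES 1) -> 1
  row 29 [11101]: (((NOT 1 IMPLIES 1) AND (1 XOR 1)) IMPLIES 1) -> 1
  row 30 [11110]: (((NOT 1 IMPLIES 1) AND (0 XOR 1)) IMPLIES 1) -> 1
  row 31 [11111]: (((NOT 1 IMPLIES 1) AND (1 XOR 1)) IMPLIES 1) -> 1
Full result column, 8 rows per line (x1,x2 fixed per line; x3,x4,x5 runs 000..111 left to right):
  rows 0-7 [x1,x2=00]: 11111111  (ones: 8)
  rows 8-15 [x1,x2=01]: 10101111  (ones: 6)
  rows 16-23 [x1,x2=10]: 01011111  (ones: 6)
  rows 24-31 [x1,x2=11]: 01011111  (ones: 6)
Count of 1-rows = 8+6+6+6 = 26

26


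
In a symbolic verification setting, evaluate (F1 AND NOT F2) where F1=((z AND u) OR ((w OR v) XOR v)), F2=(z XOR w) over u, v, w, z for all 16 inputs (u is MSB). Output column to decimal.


F1 = ((z AND u) OR ((w OR v) XOR v))
F2 = (z XOR w)
Counterexample to F1=>F2 is where F1=1 and F2=0.
Evaluate each row (bits = u,v,w,z, MSB first):
  row 0 [0000]: F1=0 F2=0 -> F1&~F2 -> 0
  row 1 [0001]: F1=0 F2=1 -> F1&~F2 -> 0
  row 2 [0010]: F1=1 F2=1 -> F1&~F2 -> 0
  row 3 [0011]: F1=1 F2=0 -> F1&~F2 -> 1
  row 4 [0100]: F1=0 F2=0 -> F1&~F2 -> 0
  row 5 [0101]: F1=0 F2=1 -> F1&~F2 -> 0
  row 6 [0110]: F1=0 F2=1 -> F1&~F2 -> 0
  row 7 [0111]: F1=0 F2=0 -> F1&~F2 -> 0
  row 8 [1000]: F1=0 F2=0 -> F1&~F2 -> 0
  row 9 [1001]: F1=1 F2=1 -> F1&~F2 -> 0
  row 10 [1010]: F1=1 F2=1 -> F1&~F2 -> 0
  row 11 [1011]: F1=1 F2=0 -> F1&~F2 -> 1
  row 12 [1100]: F1=0 F2=0 -> F1&~F2 -> 0
  row 13 [1101]: F1=1 F2=1 -> F1&~F2 -> 0
  row 14 [1110]: F1=0 F2=1 -> F1&~F2 -> 0
  row 15 [1111]: F1=1 F2=0 -> F1&~F2 -> 1
Full result column, 4 rows per line (u,v fixed per line; w,z runs 00..11 left to right):
  rows 0-3 [u,v=00]: 0001  = hex 1
  rows 4-7 [u,v=01]: 0000  = hex 0
  rows 8-11 [u,v=10]: 0001  = hex 1
  rows 12-15 [u,v=11]: 0001  = hex 1
Counterexample vector (row 0 .. row 15) = 0001000000010001
Output column grouped in 4s = 0001 0000 0001 0001 = 0x1011
Convert to decimal digit by digit (value = value*16 + digit):
  1 -> 1
  1*16 + 0 = 16
  16*16 + 1 = 257
  257*16 + 1 = 4113
Decimal = 4113

4113


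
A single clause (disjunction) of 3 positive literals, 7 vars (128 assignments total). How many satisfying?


Step 1: Total=2^7=128
Step 2: Unsat when all 3 false: 2^4=16
Step 3: Sat=128-16=112

112


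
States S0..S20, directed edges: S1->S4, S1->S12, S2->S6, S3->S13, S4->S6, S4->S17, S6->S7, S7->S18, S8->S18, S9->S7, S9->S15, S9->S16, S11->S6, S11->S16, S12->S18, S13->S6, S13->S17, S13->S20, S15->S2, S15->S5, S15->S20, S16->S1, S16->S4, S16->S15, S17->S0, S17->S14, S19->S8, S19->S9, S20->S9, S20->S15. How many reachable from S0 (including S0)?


BFS from S0:
  layer 0: {S0}
Reachable set: {S0}
Count = 1

1


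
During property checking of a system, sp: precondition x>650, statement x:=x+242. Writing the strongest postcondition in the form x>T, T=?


Formula: sp(P, x:=E) = exists old_x. (x = E[old_x/x]) AND P[old_x/x] (old_x is the value of x before the assignment; eliminate old_x by solving x = E[old_x/x] for old_x)
Step 1: Precondition P: x>650, i.e. old_x > 650
Step 2: Assignment gives x = old_x + 242, so old_x = x - 242
Step 3: Substitute into P: x - 242 > 650
Step 4: Simplify: x > 650+242 = 892

892


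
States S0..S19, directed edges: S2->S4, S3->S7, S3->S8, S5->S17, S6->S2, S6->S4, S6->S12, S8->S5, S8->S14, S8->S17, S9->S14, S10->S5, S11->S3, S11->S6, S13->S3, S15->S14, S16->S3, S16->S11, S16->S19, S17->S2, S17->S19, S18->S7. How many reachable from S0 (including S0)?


BFS from S0:
  layer 0: {S0}
Reachable set: {S0}
Count = 1

1


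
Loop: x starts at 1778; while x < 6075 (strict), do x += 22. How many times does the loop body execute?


Step 1: x goes from 1778 toward 6075 by 22; the body runs while x<6075, so iterations = ceil((bound-start)/step)
Step 2: Distance=4297
Step 3: ceil(4297/22)=196

196


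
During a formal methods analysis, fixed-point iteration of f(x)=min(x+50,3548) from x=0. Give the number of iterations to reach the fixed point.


Step 1: x=0, cap=3548, increment=50
Step 2: x grows by 50 each step until capped at 3548; fixed point is x=3548
Step 3: iterations = ceil(3548/50) = 71

71
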